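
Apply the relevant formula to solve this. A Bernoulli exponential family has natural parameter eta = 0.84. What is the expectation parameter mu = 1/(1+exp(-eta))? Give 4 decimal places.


Dual coordinate (expectation parameter) for Bernoulli:
mu = 1/(1+exp(-eta)).
eta = 0.84.
exp(-eta) = exp(-0.84) = 0.431711.
mu = 1/(1+0.431711) = 0.6985

0.6985


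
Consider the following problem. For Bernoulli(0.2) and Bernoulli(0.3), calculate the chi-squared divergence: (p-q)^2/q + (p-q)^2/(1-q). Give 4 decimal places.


Chi-squared divergence between Bernoulli distributions:
chi^2 = (p-q)^2/q + (p-q)^2/(1-q).
p = 0.2, q = 0.3, p-q = -0.1.
(p-q)^2 = 0.01.
term1 = 0.01/0.3 = 0.033333.
term2 = 0.01/0.7 = 0.014286.
chi^2 = 0.033333 + 0.014286 = 0.0476

0.0476


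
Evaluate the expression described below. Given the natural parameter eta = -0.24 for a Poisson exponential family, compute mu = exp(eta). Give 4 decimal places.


Expectation parameter for Poisson exponential family:
mu = exp(eta).
eta = -0.24.
mu = exp(-0.24) = 0.7866

0.7866


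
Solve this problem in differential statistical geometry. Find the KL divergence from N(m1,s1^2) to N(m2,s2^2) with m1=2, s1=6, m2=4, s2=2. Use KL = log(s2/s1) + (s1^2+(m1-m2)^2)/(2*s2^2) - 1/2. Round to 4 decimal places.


KL divergence between normal distributions:
KL = log(s2/s1) + (s1^2 + (m1-m2)^2)/(2*s2^2) - 1/2.
log(2/6) = -1.098612.
(6^2 + (2-4)^2)/(2*2^2) = (36 + 4)/8 = 5.0.
KL = -1.098612 + 5.0 - 0.5 = 3.4014

3.4014


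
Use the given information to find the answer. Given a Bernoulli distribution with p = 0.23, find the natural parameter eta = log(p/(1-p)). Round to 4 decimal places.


Natural parameter for Bernoulli: eta = log(p/(1-p)).
p = 0.23, 1-p = 0.77.
p/(1-p) = 0.298701.
eta = log(0.298701) = -1.2083

-1.2083


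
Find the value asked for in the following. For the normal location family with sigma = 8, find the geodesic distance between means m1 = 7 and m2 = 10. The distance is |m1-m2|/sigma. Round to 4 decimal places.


On the fixed-variance normal subfamily, geodesic distance = |m1-m2|/sigma.
|7 - 10| = 3.
sigma = 8.
d = 3/8 = 0.3750

0.3750


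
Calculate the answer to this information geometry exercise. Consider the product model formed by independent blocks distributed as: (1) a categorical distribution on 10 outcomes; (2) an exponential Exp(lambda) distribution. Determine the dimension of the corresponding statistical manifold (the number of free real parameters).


The dimension of a statistical manifold equals the number of free
(independent) real parameters of the model. For a product of independent
blocks the parameter counts add.
- categorical on 10 outcomes (probabilities sum to 1): 10-1 = 9.
- exponential (lambda): 1.
Total = 9 + 1 = 10.
Dimension = 10

10


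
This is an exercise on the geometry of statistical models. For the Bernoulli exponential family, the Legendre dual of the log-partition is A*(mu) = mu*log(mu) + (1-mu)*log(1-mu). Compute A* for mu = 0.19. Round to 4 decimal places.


Legendre transform for Bernoulli:
A*(mu) = mu*log(mu) + (1-mu)*log(1-mu).
mu = 0.19, 1-mu = 0.81.
mu*log(mu) = 0.19*log(0.19) = -0.315539.
(1-mu)*log(1-mu) = 0.81*log(0.81) = -0.170684.
A* = -0.315539 + -0.170684 = -0.4862

-0.4862


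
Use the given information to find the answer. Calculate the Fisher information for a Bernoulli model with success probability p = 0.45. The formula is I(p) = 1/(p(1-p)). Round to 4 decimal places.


For Bernoulli(p), Fisher information is I(p) = 1/(p*(1-p)).
p = 0.45, 1-p = 0.55.
p*(1-p) = 0.2475.
I(p) = 1/0.2475 = 4.0404

4.0404


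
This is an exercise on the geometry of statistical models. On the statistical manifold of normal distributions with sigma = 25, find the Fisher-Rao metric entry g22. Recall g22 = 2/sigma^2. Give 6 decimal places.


For the 2-parameter normal family, the Fisher metric has:
  g11 = 1/sigma^2, g22 = 2/sigma^2.
sigma = 25, sigma^2 = 625.
g22 = 0.003200

0.003200


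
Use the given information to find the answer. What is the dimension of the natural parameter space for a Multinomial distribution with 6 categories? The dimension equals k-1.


Exponential family dimension calculation:
For Multinomial with k=6 categories, dim = k-1 = 5.

5


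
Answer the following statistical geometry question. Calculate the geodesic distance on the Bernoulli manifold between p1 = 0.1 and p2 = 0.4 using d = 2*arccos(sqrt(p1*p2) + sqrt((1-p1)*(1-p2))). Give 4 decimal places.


Geodesic distance on Bernoulli manifold:
d(p1,p2) = 2*arccos(sqrt(p1*p2) + sqrt((1-p1)*(1-p2))).
sqrt(p1*p2) = sqrt(0.1*0.4) = 0.2.
sqrt((1-p1)*(1-p2)) = sqrt(0.9*0.6) = 0.734847.
arg = 0.2 + 0.734847 = 0.934847.
d = 2*arccos(0.934847) = 0.7259

0.7259


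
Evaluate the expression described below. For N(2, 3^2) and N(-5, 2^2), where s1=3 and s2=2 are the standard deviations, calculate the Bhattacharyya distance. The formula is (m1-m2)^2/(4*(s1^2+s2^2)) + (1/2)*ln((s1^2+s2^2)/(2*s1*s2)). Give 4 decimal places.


Bhattacharyya distance between two Gaussians:
DB = (m1-m2)^2/(4*(s1^2+s2^2)) + (1/2)*ln((s1^2+s2^2)/(2*s1*s2)).
(m1-m2)^2 = (7)^2 = 49.
s1^2+s2^2 = 9 + 4 = 13.
term1 = 49/52 = 0.942308.
term2 = 0.5*ln(13/12.0) = 0.040021.
DB = 0.942308 + 0.040021 = 0.9823

0.9823


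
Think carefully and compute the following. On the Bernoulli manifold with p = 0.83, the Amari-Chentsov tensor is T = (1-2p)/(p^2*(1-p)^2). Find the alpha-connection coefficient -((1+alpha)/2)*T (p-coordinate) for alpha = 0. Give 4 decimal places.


Skewness (Amari-Chentsov) tensor: T = (1-2p)/(p^2*(1-p)^2).
p = 0.83, 1-2p = -0.66, p^2 = 0.6889, (1-p)^2 = 0.0289.
T = -0.66/(0.6889 * 0.0289) = -33.150487.
In the p-coordinate, Gamma^(alpha) = Gamma^(0) - (alpha/2)*T with Gamma^(0) = (1/2)*g'(p) = -T/2,
so Gamma^(alpha) = -((1+alpha)/2)*T.
alpha = 0, -(1+alpha)/2 = -0.5.
Gamma = -0.5 * -33.150487 = 16.5752

16.5752


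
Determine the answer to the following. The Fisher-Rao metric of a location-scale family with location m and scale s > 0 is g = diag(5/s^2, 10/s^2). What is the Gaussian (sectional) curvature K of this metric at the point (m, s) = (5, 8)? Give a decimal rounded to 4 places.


The metric has the form g = (A dm^2 + B ds^2)/s^2 with A = 5, B = 10.
Substitute u = sqrt(A/B)*m: g = B*(du^2 + ds^2)/s^2, i.e. B times the
Poincare upper half-plane metric, which has constant Gaussian curvature -1.
Scaling a 2D metric by a constant c divides the Gaussian curvature by c,
so K = -1/B = -1/(10) = -0.1000 everywhere (the point (m, s) = (5, 8) is irrelevant:
the curvature is constant).
The requested Gaussian curvature is K = -0.1000.

-0.1000


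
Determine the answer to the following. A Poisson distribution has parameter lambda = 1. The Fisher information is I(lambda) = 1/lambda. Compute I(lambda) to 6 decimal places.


Fisher information for Poisson: I(lambda) = 1/lambda.
lambda = 1.
I(lambda) = 1/1 = 1.000000

1.000000


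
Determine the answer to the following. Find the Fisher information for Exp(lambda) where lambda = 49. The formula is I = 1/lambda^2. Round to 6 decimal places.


Fisher information for exponential: I(lambda) = 1/lambda^2.
lambda = 49, lambda^2 = 2401.
I = 1/2401 = 0.000416

0.000416


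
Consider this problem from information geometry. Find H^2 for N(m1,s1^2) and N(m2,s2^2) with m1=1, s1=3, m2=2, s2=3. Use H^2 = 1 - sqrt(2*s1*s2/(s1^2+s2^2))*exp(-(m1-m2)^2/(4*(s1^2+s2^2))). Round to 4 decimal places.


Squared Hellinger distance for Gaussians:
H^2 = 1 - sqrt(2*s1*s2/(s1^2+s2^2)) * exp(-(m1-m2)^2/(4*(s1^2+s2^2))).
s1^2 = 9, s2^2 = 9, s1^2+s2^2 = 18.
sqrt(2*3*3/(18)) = 1.0.
(m1-m2)^2 = (-1)^2 = 1.
exp(-1/(4*18)) = exp(-0.013889) = 0.986207.
H^2 = 1 - 1.0*0.986207 = 0.0138

0.0138


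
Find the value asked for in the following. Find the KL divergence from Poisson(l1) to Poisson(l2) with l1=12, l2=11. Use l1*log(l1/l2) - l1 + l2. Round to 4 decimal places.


KL divergence for Poisson:
KL = l1*log(l1/l2) - l1 + l2.
l1 = 12, l2 = 11.
log(12/11) = 0.087011.
l1*log(l1/l2) = 12 * 0.087011 = 1.044137.
KL = 1.044137 - 12 + 11 = 0.0441

0.0441


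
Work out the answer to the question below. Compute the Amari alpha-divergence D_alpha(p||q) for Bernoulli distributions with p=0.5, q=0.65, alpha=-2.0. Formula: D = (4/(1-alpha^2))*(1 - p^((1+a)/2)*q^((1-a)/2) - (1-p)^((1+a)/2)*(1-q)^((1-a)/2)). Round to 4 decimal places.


Amari alpha-divergence:
D = (4/(1-alpha^2))*(1 - p^((1+a)/2)*q^((1-a)/2) - (1-p)^((1+a)/2)*(1-q)^((1-a)/2)).
alpha = -2.0, p = 0.5, q = 0.65.
e1 = (1+alpha)/2 = -0.5, e2 = (1-alpha)/2 = 1.5.
t1 = p^e1 * q^e2 = 0.5^-0.5 * 0.65^1.5 = 0.741114.
t2 = (1-p)^e1 * (1-q)^e2 = 0.5^-0.5 * 0.35^1.5 = 0.292831.
4/(1-alpha^2) = -1.333333.
D = -1.333333*(1 - 0.741114 - 0.292831) = 0.0453

0.0453


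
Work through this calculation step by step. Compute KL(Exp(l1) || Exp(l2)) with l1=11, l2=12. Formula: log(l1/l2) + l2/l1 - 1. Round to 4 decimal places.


KL divergence for exponential family:
KL = log(l1/l2) + l2/l1 - 1.
log(11/12) = -0.087011.
12/11 = 1.090909.
KL = -0.087011 + 1.090909 - 1 = 0.0039

0.0039


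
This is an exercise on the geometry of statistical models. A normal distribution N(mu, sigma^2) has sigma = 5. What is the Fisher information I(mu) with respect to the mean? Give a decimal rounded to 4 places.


The Fisher information for the mean of a normal distribution is I(mu) = 1/sigma^2.
sigma = 5, so sigma^2 = 25.
I(mu) = 1/25 = 0.0400

0.0400


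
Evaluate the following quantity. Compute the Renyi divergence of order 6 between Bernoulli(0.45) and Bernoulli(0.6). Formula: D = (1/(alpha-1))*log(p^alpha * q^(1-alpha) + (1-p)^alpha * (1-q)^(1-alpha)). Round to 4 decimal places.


Renyi divergence of order alpha between Bernoulli distributions:
D = (1/(alpha-1))*log(p^alpha * q^(1-alpha) + (1-p)^alpha * (1-q)^(1-alpha)).
alpha = 6, p = 0.45, q = 0.6.
p^alpha * q^(1-alpha) = 0.45^6 * 0.6^-5 = 0.106787.
(1-p)^alpha * (1-q)^(1-alpha) = 0.55^6 * 0.4^-5 = 2.703188.
sum = 0.106787 + 2.703188 = 2.809975.
D = (1/5)*log(2.809975) = 0.2066

0.2066


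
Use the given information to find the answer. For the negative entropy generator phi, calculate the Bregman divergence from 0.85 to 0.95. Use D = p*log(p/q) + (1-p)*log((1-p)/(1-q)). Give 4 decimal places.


Bregman divergence with negative entropy generator:
D = p*log(p/q) + (1-p)*log((1-p)/(1-q)).
p = 0.85, q = 0.95.
p*log(p/q) = 0.85*log(0.85/0.95) = -0.094542.
(1-p)*log((1-p)/(1-q)) = 0.15*log(0.15/0.05) = 0.164792.
D = -0.094542 + 0.164792 = 0.0703

0.0703


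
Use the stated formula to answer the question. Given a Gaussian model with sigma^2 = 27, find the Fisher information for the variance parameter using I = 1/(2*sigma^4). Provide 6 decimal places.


Fisher information for variance: I(sigma^2) = 1/(2*sigma^4).
sigma^2 = 27, so sigma^4 = 729.
I = 1/(2*729) = 1/1458 = 0.000686

0.000686


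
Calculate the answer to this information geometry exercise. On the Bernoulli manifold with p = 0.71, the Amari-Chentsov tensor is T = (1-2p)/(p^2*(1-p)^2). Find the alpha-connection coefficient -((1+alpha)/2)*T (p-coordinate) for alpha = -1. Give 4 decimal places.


Skewness (Amari-Chentsov) tensor: T = (1-2p)/(p^2*(1-p)^2).
p = 0.71, 1-2p = -0.42, p^2 = 0.5041, (1-p)^2 = 0.0841.
T = -0.42/(0.5041 * 0.0841) = -9.906873.
In the p-coordinate, Gamma^(alpha) = Gamma^(0) - (alpha/2)*T with Gamma^(0) = (1/2)*g'(p) = -T/2,
so Gamma^(alpha) = -((1+alpha)/2)*T.
alpha = -1, -(1+alpha)/2 = 0.0.
Gamma = 0.0 * -9.906873 = 0.0000

0.0000


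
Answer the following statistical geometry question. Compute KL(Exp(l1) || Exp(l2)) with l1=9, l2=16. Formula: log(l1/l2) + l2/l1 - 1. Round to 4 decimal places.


KL divergence for exponential family:
KL = log(l1/l2) + l2/l1 - 1.
log(9/16) = -0.575364.
16/9 = 1.777778.
KL = -0.575364 + 1.777778 - 1 = 0.2024

0.2024


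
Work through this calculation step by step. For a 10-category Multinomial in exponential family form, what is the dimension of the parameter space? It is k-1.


Exponential family dimension calculation:
For Multinomial with k=10 categories, dim = k-1 = 9.

9


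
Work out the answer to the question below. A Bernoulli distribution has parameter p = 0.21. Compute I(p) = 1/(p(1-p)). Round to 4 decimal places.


For Bernoulli(p), Fisher information is I(p) = 1/(p*(1-p)).
p = 0.21, 1-p = 0.79.
p*(1-p) = 0.1659.
I(p) = 1/0.1659 = 6.0277

6.0277


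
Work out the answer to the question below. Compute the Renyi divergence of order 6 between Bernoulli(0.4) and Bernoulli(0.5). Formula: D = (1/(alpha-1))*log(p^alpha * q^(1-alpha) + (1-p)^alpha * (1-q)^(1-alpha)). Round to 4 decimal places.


Renyi divergence of order alpha between Bernoulli distributions:
D = (1/(alpha-1))*log(p^alpha * q^(1-alpha) + (1-p)^alpha * (1-q)^(1-alpha)).
alpha = 6, p = 0.4, q = 0.5.
p^alpha * q^(1-alpha) = 0.4^6 * 0.5^-5 = 0.131072.
(1-p)^alpha * (1-q)^(1-alpha) = 0.6^6 * 0.5^-5 = 1.492992.
sum = 0.131072 + 1.492992 = 1.624064.
D = (1/5)*log(1.624064) = 0.0970

0.0970


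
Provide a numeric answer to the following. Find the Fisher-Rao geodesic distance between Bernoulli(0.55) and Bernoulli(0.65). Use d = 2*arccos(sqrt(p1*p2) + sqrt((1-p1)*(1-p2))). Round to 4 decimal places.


Geodesic distance on Bernoulli manifold:
d(p1,p2) = 2*arccos(sqrt(p1*p2) + sqrt((1-p1)*(1-p2))).
sqrt(p1*p2) = sqrt(0.55*0.65) = 0.597913.
sqrt((1-p1)*(1-p2)) = sqrt(0.45*0.35) = 0.396863.
arg = 0.597913 + 0.396863 = 0.994776.
d = 2*arccos(0.994776) = 0.2045

0.2045


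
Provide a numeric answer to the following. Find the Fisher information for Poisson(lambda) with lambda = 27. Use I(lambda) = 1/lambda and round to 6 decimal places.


Fisher information for Poisson: I(lambda) = 1/lambda.
lambda = 27.
I(lambda) = 1/27 = 0.037037

0.037037


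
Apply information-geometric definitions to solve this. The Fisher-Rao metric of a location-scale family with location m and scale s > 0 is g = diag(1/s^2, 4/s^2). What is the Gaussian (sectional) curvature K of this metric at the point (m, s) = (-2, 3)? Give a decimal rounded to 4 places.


The metric has the form g = (A dm^2 + B ds^2)/s^2 with A = 1, B = 4.
Substitute u = sqrt(A/B)*m: g = B*(du^2 + ds^2)/s^2, i.e. B times the
Poincare upper half-plane metric, which has constant Gaussian curvature -1.
Scaling a 2D metric by a constant c divides the Gaussian curvature by c,
so K = -1/B = -1/(4) = -0.2500 everywhere (the point (m, s) = (-2, 3) is irrelevant:
the curvature is constant).
The requested Gaussian curvature is K = -0.2500.

-0.2500


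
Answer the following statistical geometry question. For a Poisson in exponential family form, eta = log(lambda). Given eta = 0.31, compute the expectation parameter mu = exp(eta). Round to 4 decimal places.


Expectation parameter for Poisson exponential family:
mu = exp(eta).
eta = 0.31.
mu = exp(0.31) = 1.3634

1.3634


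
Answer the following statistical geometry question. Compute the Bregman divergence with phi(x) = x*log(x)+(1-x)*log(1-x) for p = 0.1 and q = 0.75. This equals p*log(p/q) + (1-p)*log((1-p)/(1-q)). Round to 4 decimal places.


Bregman divergence with negative entropy generator:
D = p*log(p/q) + (1-p)*log((1-p)/(1-q)).
p = 0.1, q = 0.75.
p*log(p/q) = 0.1*log(0.1/0.75) = -0.20149.
(1-p)*log((1-p)/(1-q)) = 0.9*log(0.9/0.25) = 1.15284.
D = -0.20149 + 1.15284 = 0.9514

0.9514


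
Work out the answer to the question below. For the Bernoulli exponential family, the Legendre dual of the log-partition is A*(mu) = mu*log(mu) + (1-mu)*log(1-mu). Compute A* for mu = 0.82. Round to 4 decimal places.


Legendre transform for Bernoulli:
A*(mu) = mu*log(mu) + (1-mu)*log(1-mu).
mu = 0.82, 1-mu = 0.18.
mu*log(mu) = 0.82*log(0.82) = -0.16273.
(1-mu)*log(1-mu) = 0.18*log(0.18) = -0.308664.
A* = -0.16273 + -0.308664 = -0.4714

-0.4714


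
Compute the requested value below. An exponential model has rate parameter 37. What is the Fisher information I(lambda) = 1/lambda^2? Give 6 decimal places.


Fisher information for exponential: I(lambda) = 1/lambda^2.
lambda = 37, lambda^2 = 1369.
I = 1/1369 = 0.000730

0.000730


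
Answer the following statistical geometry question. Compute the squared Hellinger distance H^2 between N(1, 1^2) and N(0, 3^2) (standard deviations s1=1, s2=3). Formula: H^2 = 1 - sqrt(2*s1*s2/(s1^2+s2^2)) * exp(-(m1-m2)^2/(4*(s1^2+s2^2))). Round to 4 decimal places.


Squared Hellinger distance for Gaussians:
H^2 = 1 - sqrt(2*s1*s2/(s1^2+s2^2)) * exp(-(m1-m2)^2/(4*(s1^2+s2^2))).
s1^2 = 1, s2^2 = 9, s1^2+s2^2 = 10.
sqrt(2*1*3/(10)) = 0.774597.
(m1-m2)^2 = (1)^2 = 1.
exp(-1/(4*10)) = exp(-0.025) = 0.97531.
H^2 = 1 - 0.774597*0.97531 = 0.2445

0.2445


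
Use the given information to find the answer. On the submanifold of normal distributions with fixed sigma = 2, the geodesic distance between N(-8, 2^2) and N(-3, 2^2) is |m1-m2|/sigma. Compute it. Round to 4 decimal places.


On the fixed-variance normal subfamily, geodesic distance = |m1-m2|/sigma.
|-8 - -3| = 5.
sigma = 2.
d = 5/2 = 2.5000

2.5000


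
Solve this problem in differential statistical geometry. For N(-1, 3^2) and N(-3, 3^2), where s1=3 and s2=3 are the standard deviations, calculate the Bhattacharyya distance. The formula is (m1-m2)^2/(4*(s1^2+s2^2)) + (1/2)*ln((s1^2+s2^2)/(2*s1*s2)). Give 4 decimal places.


Bhattacharyya distance between two Gaussians:
DB = (m1-m2)^2/(4*(s1^2+s2^2)) + (1/2)*ln((s1^2+s2^2)/(2*s1*s2)).
(m1-m2)^2 = (2)^2 = 4.
s1^2+s2^2 = 9 + 9 = 18.
term1 = 4/72 = 0.055556.
term2 = 0.5*ln(18/18.0) = 0.0.
DB = 0.055556 + 0.0 = 0.0556

0.0556


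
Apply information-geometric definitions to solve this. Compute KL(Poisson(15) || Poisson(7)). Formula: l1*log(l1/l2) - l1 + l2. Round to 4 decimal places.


KL divergence for Poisson:
KL = l1*log(l1/l2) - l1 + l2.
l1 = 15, l2 = 7.
log(15/7) = 0.76214.
l1*log(l1/l2) = 15 * 0.76214 = 11.432101.
KL = 11.432101 - 15 + 7 = 3.4321

3.4321


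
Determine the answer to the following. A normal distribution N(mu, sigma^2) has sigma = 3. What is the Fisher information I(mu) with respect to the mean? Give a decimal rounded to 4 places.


The Fisher information for the mean of a normal distribution is I(mu) = 1/sigma^2.
sigma = 3, so sigma^2 = 9.
I(mu) = 1/9 = 0.1111

0.1111


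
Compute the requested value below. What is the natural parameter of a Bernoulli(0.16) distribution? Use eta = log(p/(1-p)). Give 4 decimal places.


Natural parameter for Bernoulli: eta = log(p/(1-p)).
p = 0.16, 1-p = 0.84.
p/(1-p) = 0.190476.
eta = log(0.190476) = -1.6582

-1.6582


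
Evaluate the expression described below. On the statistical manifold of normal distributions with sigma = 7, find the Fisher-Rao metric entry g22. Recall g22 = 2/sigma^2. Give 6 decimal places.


For the 2-parameter normal family, the Fisher metric has:
  g11 = 1/sigma^2, g22 = 2/sigma^2.
sigma = 7, sigma^2 = 49.
g22 = 0.040816

0.040816


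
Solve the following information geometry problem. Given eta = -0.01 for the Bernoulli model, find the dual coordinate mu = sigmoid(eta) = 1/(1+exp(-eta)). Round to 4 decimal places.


Dual coordinate (expectation parameter) for Bernoulli:
mu = 1/(1+exp(-eta)).
eta = -0.01.
exp(-eta) = exp(0.01) = 1.01005.
mu = 1/(1+1.01005) = 0.4975

0.4975


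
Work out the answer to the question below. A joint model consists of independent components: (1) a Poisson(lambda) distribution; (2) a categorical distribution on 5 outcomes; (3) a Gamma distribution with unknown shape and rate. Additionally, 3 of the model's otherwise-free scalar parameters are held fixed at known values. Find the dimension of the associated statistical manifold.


The dimension of a statistical manifold equals the number of free
(independent) real parameters of the model. For a product of independent
blocks the parameter counts add.
- Poisson (lambda): 1.
- categorical on 5 outcomes (probabilities sum to 1): 5-1 = 4.
- Gamma (shape, rate): 2.
Total = 1 + 4 + 2 = 7.
3 parameter(s) fixed at known values: 7 - 3 = 4.
Dimension = 4

4


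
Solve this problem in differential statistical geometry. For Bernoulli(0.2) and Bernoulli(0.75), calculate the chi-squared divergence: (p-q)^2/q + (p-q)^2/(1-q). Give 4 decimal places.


Chi-squared divergence between Bernoulli distributions:
chi^2 = (p-q)^2/q + (p-q)^2/(1-q).
p = 0.2, q = 0.75, p-q = -0.55.
(p-q)^2 = 0.3025.
term1 = 0.3025/0.75 = 0.403333.
term2 = 0.3025/0.25 = 1.21.
chi^2 = 0.403333 + 1.21 = 1.6133

1.6133


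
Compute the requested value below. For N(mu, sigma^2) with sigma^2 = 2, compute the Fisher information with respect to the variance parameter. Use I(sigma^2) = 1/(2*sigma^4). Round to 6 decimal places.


Fisher information for variance: I(sigma^2) = 1/(2*sigma^4).
sigma^2 = 2, so sigma^4 = 4.
I = 1/(2*4) = 1/8 = 0.125000

0.125000


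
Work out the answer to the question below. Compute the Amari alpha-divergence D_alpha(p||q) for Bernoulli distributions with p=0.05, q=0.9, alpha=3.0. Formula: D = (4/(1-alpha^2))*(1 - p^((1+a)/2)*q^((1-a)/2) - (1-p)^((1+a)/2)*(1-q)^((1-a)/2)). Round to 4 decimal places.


Amari alpha-divergence:
D = (4/(1-alpha^2))*(1 - p^((1+a)/2)*q^((1-a)/2) - (1-p)^((1+a)/2)*(1-q)^((1-a)/2)).
alpha = 3.0, p = 0.05, q = 0.9.
e1 = (1+alpha)/2 = 2.0, e2 = (1-alpha)/2 = -1.0.
t1 = p^e1 * q^e2 = 0.05^2.0 * 0.9^-1.0 = 0.002778.
t2 = (1-p)^e1 * (1-q)^e2 = 0.95^2.0 * 0.1^-1.0 = 9.025.
4/(1-alpha^2) = -0.5.
D = -0.5*(1 - 0.002778 - 9.025) = 4.0139

4.0139


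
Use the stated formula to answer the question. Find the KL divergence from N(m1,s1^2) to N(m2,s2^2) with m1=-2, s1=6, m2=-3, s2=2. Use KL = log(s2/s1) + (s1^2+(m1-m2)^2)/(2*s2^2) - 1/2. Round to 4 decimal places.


KL divergence between normal distributions:
KL = log(s2/s1) + (s1^2 + (m1-m2)^2)/(2*s2^2) - 1/2.
log(2/6) = -1.098612.
(6^2 + (-2--3)^2)/(2*2^2) = (36 + 1)/8 = 4.625.
KL = -1.098612 + 4.625 - 0.5 = 3.0264

3.0264


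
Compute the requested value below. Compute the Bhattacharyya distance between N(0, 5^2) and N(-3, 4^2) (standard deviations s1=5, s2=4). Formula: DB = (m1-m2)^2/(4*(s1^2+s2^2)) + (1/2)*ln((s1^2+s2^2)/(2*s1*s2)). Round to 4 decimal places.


Bhattacharyya distance between two Gaussians:
DB = (m1-m2)^2/(4*(s1^2+s2^2)) + (1/2)*ln((s1^2+s2^2)/(2*s1*s2)).
(m1-m2)^2 = (3)^2 = 9.
s1^2+s2^2 = 25 + 16 = 41.
term1 = 9/164 = 0.054878.
term2 = 0.5*ln(41/40.0) = 0.012346.
DB = 0.054878 + 0.012346 = 0.0672

0.0672


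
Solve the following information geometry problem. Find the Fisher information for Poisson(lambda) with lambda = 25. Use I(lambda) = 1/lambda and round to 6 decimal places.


Fisher information for Poisson: I(lambda) = 1/lambda.
lambda = 25.
I(lambda) = 1/25 = 0.040000

0.040000


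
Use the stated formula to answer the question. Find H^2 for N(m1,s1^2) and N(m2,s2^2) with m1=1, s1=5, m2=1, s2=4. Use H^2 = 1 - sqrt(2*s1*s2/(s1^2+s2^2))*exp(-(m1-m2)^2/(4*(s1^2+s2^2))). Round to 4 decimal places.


Squared Hellinger distance for Gaussians:
H^2 = 1 - sqrt(2*s1*s2/(s1^2+s2^2)) * exp(-(m1-m2)^2/(4*(s1^2+s2^2))).
s1^2 = 25, s2^2 = 16, s1^2+s2^2 = 41.
sqrt(2*5*4/(41)) = 0.98773.
(m1-m2)^2 = (0)^2 = 0.
exp(-0/(4*41)) = exp(0.0) = 1.0.
H^2 = 1 - 0.98773*1.0 = 0.0123

0.0123


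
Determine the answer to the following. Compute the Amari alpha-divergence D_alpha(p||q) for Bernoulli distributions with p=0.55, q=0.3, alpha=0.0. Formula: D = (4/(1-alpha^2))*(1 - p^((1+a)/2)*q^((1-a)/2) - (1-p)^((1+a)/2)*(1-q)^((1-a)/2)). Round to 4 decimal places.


Amari alpha-divergence:
D = (4/(1-alpha^2))*(1 - p^((1+a)/2)*q^((1-a)/2) - (1-p)^((1+a)/2)*(1-q)^((1-a)/2)).
alpha = 0.0, p = 0.55, q = 0.3.
e1 = (1+alpha)/2 = 0.5, e2 = (1-alpha)/2 = 0.5.
t1 = p^e1 * q^e2 = 0.55^0.5 * 0.3^0.5 = 0.406202.
t2 = (1-p)^e1 * (1-q)^e2 = 0.45^0.5 * 0.7^0.5 = 0.561249.
4/(1-alpha^2) = 4.0.
D = 4.0*(1 - 0.406202 - 0.561249) = 0.1302

0.1302


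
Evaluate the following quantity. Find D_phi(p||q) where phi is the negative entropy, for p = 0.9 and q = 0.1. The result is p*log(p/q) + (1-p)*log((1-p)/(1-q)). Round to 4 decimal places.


Bregman divergence with negative entropy generator:
D = p*log(p/q) + (1-p)*log((1-p)/(1-q)).
p = 0.9, q = 0.1.
p*log(p/q) = 0.9*log(0.9/0.1) = 1.977502.
(1-p)*log((1-p)/(1-q)) = 0.1*log(0.1/0.9) = -0.219722.
D = 1.977502 + -0.219722 = 1.7578

1.7578


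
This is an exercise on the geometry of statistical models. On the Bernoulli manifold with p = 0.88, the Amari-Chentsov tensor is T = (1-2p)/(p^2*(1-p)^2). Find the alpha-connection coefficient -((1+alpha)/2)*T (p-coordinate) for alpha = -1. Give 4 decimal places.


Skewness (Amari-Chentsov) tensor: T = (1-2p)/(p^2*(1-p)^2).
p = 0.88, 1-2p = -0.76, p^2 = 0.7744, (1-p)^2 = 0.0144.
T = -0.76/(0.7744 * 0.0144) = -68.153122.
In the p-coordinate, Gamma^(alpha) = Gamma^(0) - (alpha/2)*T with Gamma^(0) = (1/2)*g'(p) = -T/2,
so Gamma^(alpha) = -((1+alpha)/2)*T.
alpha = -1, -(1+alpha)/2 = 0.0.
Gamma = 0.0 * -68.153122 = 0.0000

0.0000


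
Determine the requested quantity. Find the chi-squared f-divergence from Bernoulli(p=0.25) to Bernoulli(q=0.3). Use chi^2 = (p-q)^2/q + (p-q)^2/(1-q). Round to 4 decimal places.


Chi-squared divergence between Bernoulli distributions:
chi^2 = (p-q)^2/q + (p-q)^2/(1-q).
p = 0.25, q = 0.3, p-q = -0.05.
(p-q)^2 = 0.0025.
term1 = 0.0025/0.3 = 0.008333.
term2 = 0.0025/0.7 = 0.003571.
chi^2 = 0.008333 + 0.003571 = 0.0119

0.0119


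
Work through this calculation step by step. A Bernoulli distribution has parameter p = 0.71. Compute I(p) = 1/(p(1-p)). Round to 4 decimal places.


For Bernoulli(p), Fisher information is I(p) = 1/(p*(1-p)).
p = 0.71, 1-p = 0.29.
p*(1-p) = 0.2059.
I(p) = 1/0.2059 = 4.8567

4.8567


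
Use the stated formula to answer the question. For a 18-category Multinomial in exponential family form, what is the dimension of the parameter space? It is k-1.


Exponential family dimension calculation:
For Multinomial with k=18 categories, dim = k-1 = 17.

17


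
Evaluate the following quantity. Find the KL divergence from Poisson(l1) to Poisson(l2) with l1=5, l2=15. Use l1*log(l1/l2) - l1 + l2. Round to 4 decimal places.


KL divergence for Poisson:
KL = l1*log(l1/l2) - l1 + l2.
l1 = 5, l2 = 15.
log(5/15) = -1.098612.
l1*log(l1/l2) = 5 * -1.098612 = -5.493061.
KL = -5.493061 - 5 + 15 = 4.5069

4.5069


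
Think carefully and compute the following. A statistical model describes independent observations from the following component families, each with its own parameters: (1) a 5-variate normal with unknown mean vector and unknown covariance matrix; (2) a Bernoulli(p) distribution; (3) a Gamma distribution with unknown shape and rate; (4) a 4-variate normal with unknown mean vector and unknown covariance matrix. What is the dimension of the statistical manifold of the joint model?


The dimension of a statistical manifold equals the number of free
(independent) real parameters of the model. For a product of independent
blocks the parameter counts add.
- 5-variate normal: 5 (mean) + 5*6/2 = 15 (symmetric covariance) = 20.
- Bernoulli (p): 1.
- Gamma (shape, rate): 2.
- 4-variate normal: 4 (mean) + 4*5/2 = 10 (symmetric covariance) = 14.
Total = 20 + 1 + 2 + 14 = 37.
Dimension = 37

37


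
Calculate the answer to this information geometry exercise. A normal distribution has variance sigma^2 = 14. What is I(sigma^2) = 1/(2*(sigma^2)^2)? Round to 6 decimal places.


Fisher information for variance: I(sigma^2) = 1/(2*sigma^4).
sigma^2 = 14, so sigma^4 = 196.
I = 1/(2*196) = 1/392 = 0.002551

0.002551


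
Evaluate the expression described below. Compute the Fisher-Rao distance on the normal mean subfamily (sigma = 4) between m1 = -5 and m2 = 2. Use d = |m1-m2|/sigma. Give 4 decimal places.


On the fixed-variance normal subfamily, geodesic distance = |m1-m2|/sigma.
|-5 - 2| = 7.
sigma = 4.
d = 7/4 = 1.7500

1.7500


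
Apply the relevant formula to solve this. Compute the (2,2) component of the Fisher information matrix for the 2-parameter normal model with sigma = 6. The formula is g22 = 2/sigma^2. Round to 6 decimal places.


For the 2-parameter normal family, the Fisher metric has:
  g11 = 1/sigma^2, g22 = 2/sigma^2.
sigma = 6, sigma^2 = 36.
g22 = 0.055556

0.055556


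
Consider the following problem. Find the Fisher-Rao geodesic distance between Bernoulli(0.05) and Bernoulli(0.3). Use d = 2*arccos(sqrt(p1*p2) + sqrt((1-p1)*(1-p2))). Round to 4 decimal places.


Geodesic distance on Bernoulli manifold:
d(p1,p2) = 2*arccos(sqrt(p1*p2) + sqrt((1-p1)*(1-p2))).
sqrt(p1*p2) = sqrt(0.05*0.3) = 0.122474.
sqrt((1-p1)*(1-p2)) = sqrt(0.95*0.7) = 0.815475.
arg = 0.122474 + 0.815475 = 0.93795.
d = 2*arccos(0.93795) = 0.7083

0.7083


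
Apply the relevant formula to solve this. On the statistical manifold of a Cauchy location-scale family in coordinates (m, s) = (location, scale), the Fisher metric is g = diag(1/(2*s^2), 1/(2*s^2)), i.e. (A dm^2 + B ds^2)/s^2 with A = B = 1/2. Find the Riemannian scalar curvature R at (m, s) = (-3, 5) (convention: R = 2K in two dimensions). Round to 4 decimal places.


The metric has the form g = (A dm^2 + B ds^2)/s^2 with A = 1/2, B = 1/2.
Substitute u = sqrt(A/B)*m: g = B*(du^2 + ds^2)/s^2, i.e. B times the
Poincare upper half-plane metric, which has constant Gaussian curvature -1.
Scaling a 2D metric by a constant c divides the Gaussian curvature by c,
so K = -1/B = -1/(1/2) = -2.0000 everywhere (the point (m, s) = (-3, 5) is irrelevant:
the curvature is constant).
Scalar curvature in dimension 2: R = 2K = -2/(1/2) = -4.0000.

-4.0000


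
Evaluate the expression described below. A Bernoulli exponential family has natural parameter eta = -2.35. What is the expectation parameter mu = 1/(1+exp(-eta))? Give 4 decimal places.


Dual coordinate (expectation parameter) for Bernoulli:
mu = 1/(1+exp(-eta)).
eta = -2.35.
exp(-eta) = exp(2.35) = 10.48557.
mu = 1/(1+10.48557) = 0.0871

0.0871


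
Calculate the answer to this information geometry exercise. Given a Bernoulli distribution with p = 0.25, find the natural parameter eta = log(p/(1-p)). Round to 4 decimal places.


Natural parameter for Bernoulli: eta = log(p/(1-p)).
p = 0.25, 1-p = 0.75.
p/(1-p) = 0.333333.
eta = log(0.333333) = -1.0986

-1.0986


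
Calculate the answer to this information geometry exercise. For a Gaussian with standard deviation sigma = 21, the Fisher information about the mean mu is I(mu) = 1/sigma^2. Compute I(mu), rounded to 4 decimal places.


The Fisher information for the mean of a normal distribution is I(mu) = 1/sigma^2.
sigma = 21, so sigma^2 = 441.
I(mu) = 1/441 = 0.0023

0.0023


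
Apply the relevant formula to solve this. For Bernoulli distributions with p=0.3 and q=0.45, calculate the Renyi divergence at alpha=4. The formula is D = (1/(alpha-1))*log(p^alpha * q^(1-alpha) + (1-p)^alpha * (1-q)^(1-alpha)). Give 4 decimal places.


Renyi divergence of order alpha between Bernoulli distributions:
D = (1/(alpha-1))*log(p^alpha * q^(1-alpha) + (1-p)^alpha * (1-q)^(1-alpha)).
alpha = 4, p = 0.3, q = 0.45.
p^alpha * q^(1-alpha) = 0.3^4 * 0.45^-3 = 0.088889.
(1-p)^alpha * (1-q)^(1-alpha) = 0.7^4 * 0.55^-3 = 1.443125.
sum = 0.088889 + 1.443125 = 1.532014.
D = (1/3)*log(1.532014) = 0.1422

0.1422


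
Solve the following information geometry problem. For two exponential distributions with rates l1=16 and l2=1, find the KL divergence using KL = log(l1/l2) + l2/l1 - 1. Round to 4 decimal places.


KL divergence for exponential family:
KL = log(l1/l2) + l2/l1 - 1.
log(16/1) = 2.772589.
1/16 = 0.0625.
KL = 2.772589 + 0.0625 - 1 = 1.8351

1.8351


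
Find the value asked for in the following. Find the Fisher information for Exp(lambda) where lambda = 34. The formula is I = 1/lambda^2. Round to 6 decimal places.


Fisher information for exponential: I(lambda) = 1/lambda^2.
lambda = 34, lambda^2 = 1156.
I = 1/1156 = 0.000865

0.000865


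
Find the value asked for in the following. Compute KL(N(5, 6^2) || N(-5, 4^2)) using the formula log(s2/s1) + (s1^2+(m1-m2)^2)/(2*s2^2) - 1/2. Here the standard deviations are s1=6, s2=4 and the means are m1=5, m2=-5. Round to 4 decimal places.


KL divergence between normal distributions:
KL = log(s2/s1) + (s1^2 + (m1-m2)^2)/(2*s2^2) - 1/2.
log(4/6) = -0.405465.
(6^2 + (5--5)^2)/(2*4^2) = (36 + 100)/32 = 4.25.
KL = -0.405465 + 4.25 - 0.5 = 3.3445

3.3445


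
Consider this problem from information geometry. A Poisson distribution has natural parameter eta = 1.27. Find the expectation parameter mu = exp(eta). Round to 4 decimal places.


Expectation parameter for Poisson exponential family:
mu = exp(eta).
eta = 1.27.
mu = exp(1.27) = 3.5609

3.5609


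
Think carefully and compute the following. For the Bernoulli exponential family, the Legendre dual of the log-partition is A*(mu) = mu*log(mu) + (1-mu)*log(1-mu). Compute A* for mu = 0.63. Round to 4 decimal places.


Legendre transform for Bernoulli:
A*(mu) = mu*log(mu) + (1-mu)*log(1-mu).
mu = 0.63, 1-mu = 0.37.
mu*log(mu) = 0.63*log(0.63) = -0.291082.
(1-mu)*log(1-mu) = 0.37*log(0.37) = -0.367873.
A* = -0.291082 + -0.367873 = -0.6590

-0.6590


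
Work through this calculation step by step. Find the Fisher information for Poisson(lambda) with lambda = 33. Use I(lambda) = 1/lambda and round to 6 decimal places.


Fisher information for Poisson: I(lambda) = 1/lambda.
lambda = 33.
I(lambda) = 1/33 = 0.030303

0.030303


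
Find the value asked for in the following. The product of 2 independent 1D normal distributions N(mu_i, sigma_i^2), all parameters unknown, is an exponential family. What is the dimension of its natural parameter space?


Exponential family dimension calculation:
Each univariate normal has two natural parameters (mu/sigma^2 and -1/(2 sigma^2)).
With 2 independent components, dim = 2 * 2 = 4.

4


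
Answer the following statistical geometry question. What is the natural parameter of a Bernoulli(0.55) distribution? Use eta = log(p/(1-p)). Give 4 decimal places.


Natural parameter for Bernoulli: eta = log(p/(1-p)).
p = 0.55, 1-p = 0.45.
p/(1-p) = 1.222222.
eta = log(1.222222) = 0.2007

0.2007


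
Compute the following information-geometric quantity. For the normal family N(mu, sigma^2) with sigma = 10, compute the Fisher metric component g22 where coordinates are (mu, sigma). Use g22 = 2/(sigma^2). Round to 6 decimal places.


For the 2-parameter normal family, the Fisher metric has:
  g11 = 1/sigma^2, g22 = 2/sigma^2.
sigma = 10, sigma^2 = 100.
g22 = 0.020000

0.020000


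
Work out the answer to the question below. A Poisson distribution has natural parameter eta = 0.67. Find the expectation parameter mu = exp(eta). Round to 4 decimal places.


Expectation parameter for Poisson exponential family:
mu = exp(eta).
eta = 0.67.
mu = exp(0.67) = 1.9542

1.9542


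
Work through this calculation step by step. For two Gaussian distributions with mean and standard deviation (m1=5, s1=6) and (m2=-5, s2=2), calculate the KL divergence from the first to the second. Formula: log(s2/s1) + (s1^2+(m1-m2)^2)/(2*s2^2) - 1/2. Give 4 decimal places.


KL divergence between normal distributions:
KL = log(s2/s1) + (s1^2 + (m1-m2)^2)/(2*s2^2) - 1/2.
log(2/6) = -1.098612.
(6^2 + (5--5)^2)/(2*2^2) = (36 + 100)/8 = 17.0.
KL = -1.098612 + 17.0 - 0.5 = 15.4014

15.4014


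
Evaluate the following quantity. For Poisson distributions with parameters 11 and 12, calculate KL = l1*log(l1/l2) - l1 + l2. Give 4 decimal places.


KL divergence for Poisson:
KL = l1*log(l1/l2) - l1 + l2.
l1 = 11, l2 = 12.
log(11/12) = -0.087011.
l1*log(l1/l2) = 11 * -0.087011 = -0.957125.
KL = -0.957125 - 11 + 12 = 0.0429

0.0429


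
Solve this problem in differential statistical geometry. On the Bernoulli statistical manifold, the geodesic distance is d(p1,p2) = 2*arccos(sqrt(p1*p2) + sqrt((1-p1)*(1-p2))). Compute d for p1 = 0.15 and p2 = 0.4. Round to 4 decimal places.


Geodesic distance on Bernoulli manifold:
d(p1,p2) = 2*arccos(sqrt(p1*p2) + sqrt((1-p1)*(1-p2))).
sqrt(p1*p2) = sqrt(0.15*0.4) = 0.244949.
sqrt((1-p1)*(1-p2)) = sqrt(0.85*0.6) = 0.714143.
arg = 0.244949 + 0.714143 = 0.959092.
d = 2*arccos(0.959092) = 0.5740

0.5740


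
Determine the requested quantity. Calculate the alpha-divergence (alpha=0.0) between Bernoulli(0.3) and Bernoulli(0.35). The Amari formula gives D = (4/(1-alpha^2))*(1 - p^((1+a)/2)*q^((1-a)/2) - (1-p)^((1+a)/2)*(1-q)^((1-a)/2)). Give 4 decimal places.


Amari alpha-divergence:
D = (4/(1-alpha^2))*(1 - p^((1+a)/2)*q^((1-a)/2) - (1-p)^((1+a)/2)*(1-q)^((1-a)/2)).
alpha = 0.0, p = 0.3, q = 0.35.
e1 = (1+alpha)/2 = 0.5, e2 = (1-alpha)/2 = 0.5.
t1 = p^e1 * q^e2 = 0.3^0.5 * 0.35^0.5 = 0.324037.
t2 = (1-p)^e1 * (1-q)^e2 = 0.7^0.5 * 0.65^0.5 = 0.674537.
4/(1-alpha^2) = 4.0.
D = 4.0*(1 - 0.324037 - 0.674537) = 0.0057

0.0057


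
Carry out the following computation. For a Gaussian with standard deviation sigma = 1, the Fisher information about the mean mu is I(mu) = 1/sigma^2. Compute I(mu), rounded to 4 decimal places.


The Fisher information for the mean of a normal distribution is I(mu) = 1/sigma^2.
sigma = 1, so sigma^2 = 1.
I(mu) = 1/1 = 1.0000

1.0000


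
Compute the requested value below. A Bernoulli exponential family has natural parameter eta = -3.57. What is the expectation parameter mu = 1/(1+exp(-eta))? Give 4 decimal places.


Dual coordinate (expectation parameter) for Bernoulli:
mu = 1/(1+exp(-eta)).
eta = -3.57.
exp(-eta) = exp(3.57) = 35.516593.
mu = 1/(1+35.516593) = 0.0274

0.0274


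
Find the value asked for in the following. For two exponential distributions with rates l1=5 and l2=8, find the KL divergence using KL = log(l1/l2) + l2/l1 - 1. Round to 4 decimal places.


KL divergence for exponential family:
KL = log(l1/l2) + l2/l1 - 1.
log(5/8) = -0.470004.
8/5 = 1.6.
KL = -0.470004 + 1.6 - 1 = 0.1300

0.1300


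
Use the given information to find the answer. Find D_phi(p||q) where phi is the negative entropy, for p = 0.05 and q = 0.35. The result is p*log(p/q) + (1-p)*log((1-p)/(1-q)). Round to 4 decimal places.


Bregman divergence with negative entropy generator:
D = p*log(p/q) + (1-p)*log((1-p)/(1-q)).
p = 0.05, q = 0.35.
p*log(p/q) = 0.05*log(0.05/0.35) = -0.097296.
(1-p)*log((1-p)/(1-q)) = 0.95*log(0.95/0.65) = 0.360515.
D = -0.097296 + 0.360515 = 0.2632

0.2632


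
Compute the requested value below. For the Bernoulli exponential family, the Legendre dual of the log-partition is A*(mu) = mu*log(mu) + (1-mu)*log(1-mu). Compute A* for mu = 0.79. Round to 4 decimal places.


Legendre transform for Bernoulli:
A*(mu) = mu*log(mu) + (1-mu)*log(1-mu).
mu = 0.79, 1-mu = 0.21.
mu*log(mu) = 0.79*log(0.79) = -0.186221.
(1-mu)*log(1-mu) = 0.21*log(0.21) = -0.327736.
A* = -0.186221 + -0.327736 = -0.5140

-0.5140


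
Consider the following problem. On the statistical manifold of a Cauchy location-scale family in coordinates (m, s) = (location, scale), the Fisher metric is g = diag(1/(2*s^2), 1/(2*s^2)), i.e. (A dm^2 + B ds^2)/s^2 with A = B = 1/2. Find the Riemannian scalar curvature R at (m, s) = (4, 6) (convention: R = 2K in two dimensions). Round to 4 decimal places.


The metric has the form g = (A dm^2 + B ds^2)/s^2 with A = 1/2, B = 1/2.
Substitute u = sqrt(A/B)*m: g = B*(du^2 + ds^2)/s^2, i.e. B times the
Poincare upper half-plane metric, which has constant Gaussian curvature -1.
Scaling a 2D metric by a constant c divides the Gaussian curvature by c,
so K = -1/B = -1/(1/2) = -2.0000 everywhere (the point (m, s) = (4, 6) is irrelevant:
the curvature is constant).
Scalar curvature in dimension 2: R = 2K = -2/(1/2) = -4.0000.

-4.0000


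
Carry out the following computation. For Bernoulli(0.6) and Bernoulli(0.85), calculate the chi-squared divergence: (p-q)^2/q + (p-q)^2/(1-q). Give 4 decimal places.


Chi-squared divergence between Bernoulli distributions:
chi^2 = (p-q)^2/q + (p-q)^2/(1-q).
p = 0.6, q = 0.85, p-q = -0.25.
(p-q)^2 = 0.0625.
term1 = 0.0625/0.85 = 0.073529.
term2 = 0.0625/0.15 = 0.416667.
chi^2 = 0.073529 + 0.416667 = 0.4902

0.4902


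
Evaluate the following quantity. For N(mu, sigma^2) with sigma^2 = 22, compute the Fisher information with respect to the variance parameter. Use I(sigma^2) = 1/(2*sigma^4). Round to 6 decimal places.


Fisher information for variance: I(sigma^2) = 1/(2*sigma^4).
sigma^2 = 22, so sigma^4 = 484.
I = 1/(2*484) = 1/968 = 0.001033

0.001033
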